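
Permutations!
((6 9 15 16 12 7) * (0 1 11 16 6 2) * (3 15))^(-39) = ((0 1 11 16 12 7 2)(3 15 6 9))^(-39) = (0 16 2 11 7 1 12)(3 15 6 9)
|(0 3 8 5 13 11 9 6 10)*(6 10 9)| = 9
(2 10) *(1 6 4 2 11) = (1 6 4 2 10 11) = [0, 6, 10, 3, 2, 5, 4, 7, 8, 9, 11, 1]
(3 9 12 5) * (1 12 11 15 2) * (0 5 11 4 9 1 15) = (0 5 3 1 12 11)(2 15)(4 9) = [5, 12, 15, 1, 9, 3, 6, 7, 8, 4, 10, 0, 11, 13, 14, 2]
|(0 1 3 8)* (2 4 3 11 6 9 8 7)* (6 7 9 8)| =|(0 1 11 7 2 4 3 9 6 8)| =10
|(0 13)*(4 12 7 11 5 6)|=|(0 13)(4 12 7 11 5 6)|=6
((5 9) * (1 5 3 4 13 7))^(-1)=(1 7 13 4 3 9 5)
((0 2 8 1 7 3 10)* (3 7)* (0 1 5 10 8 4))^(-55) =(10)(0 4 2)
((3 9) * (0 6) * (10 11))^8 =((0 6)(3 9)(10 11))^8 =(11)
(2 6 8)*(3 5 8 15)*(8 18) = (2 6 15 3 5 18 8) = [0, 1, 6, 5, 4, 18, 15, 7, 2, 9, 10, 11, 12, 13, 14, 3, 16, 17, 8]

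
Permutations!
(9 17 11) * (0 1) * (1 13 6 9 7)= [13, 0, 2, 3, 4, 5, 9, 1, 8, 17, 10, 7, 12, 6, 14, 15, 16, 11]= (0 13 6 9 17 11 7 1)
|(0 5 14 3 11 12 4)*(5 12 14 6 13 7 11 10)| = 24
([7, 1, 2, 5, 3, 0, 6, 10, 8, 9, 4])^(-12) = (10)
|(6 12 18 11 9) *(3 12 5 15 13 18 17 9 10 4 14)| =13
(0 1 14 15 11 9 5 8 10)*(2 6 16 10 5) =[1, 14, 6, 3, 4, 8, 16, 7, 5, 2, 0, 9, 12, 13, 15, 11, 10] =(0 1 14 15 11 9 2 6 16 10)(5 8)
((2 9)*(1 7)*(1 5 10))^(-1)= ((1 7 5 10)(2 9))^(-1)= (1 10 5 7)(2 9)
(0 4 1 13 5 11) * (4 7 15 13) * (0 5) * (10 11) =(0 7 15 13)(1 4)(5 10 11) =[7, 4, 2, 3, 1, 10, 6, 15, 8, 9, 11, 5, 12, 0, 14, 13]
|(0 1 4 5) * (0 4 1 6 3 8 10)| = |(0 6 3 8 10)(4 5)| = 10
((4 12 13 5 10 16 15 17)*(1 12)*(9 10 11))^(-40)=(1 11 15 12 9 17 13 10 4 5 16)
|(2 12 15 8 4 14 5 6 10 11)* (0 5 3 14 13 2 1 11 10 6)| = |(0 5)(1 11)(2 12 15 8 4 13)(3 14)| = 6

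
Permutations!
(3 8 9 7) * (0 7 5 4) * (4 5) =(0 7 3 8 9 4) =[7, 1, 2, 8, 0, 5, 6, 3, 9, 4]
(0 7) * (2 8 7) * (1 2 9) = (0 9 1 2 8 7) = [9, 2, 8, 3, 4, 5, 6, 0, 7, 1]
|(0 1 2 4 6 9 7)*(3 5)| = 14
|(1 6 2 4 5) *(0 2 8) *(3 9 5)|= |(0 2 4 3 9 5 1 6 8)|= 9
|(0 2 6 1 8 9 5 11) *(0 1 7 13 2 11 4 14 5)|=60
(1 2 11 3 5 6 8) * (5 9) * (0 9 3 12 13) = (0 9 5 6 8 1 2 11 12 13) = [9, 2, 11, 3, 4, 6, 8, 7, 1, 5, 10, 12, 13, 0]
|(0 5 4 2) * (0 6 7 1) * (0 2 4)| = 4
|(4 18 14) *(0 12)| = 6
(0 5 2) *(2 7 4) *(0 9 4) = [5, 1, 9, 3, 2, 7, 6, 0, 8, 4] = (0 5 7)(2 9 4)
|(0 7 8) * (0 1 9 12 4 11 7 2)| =14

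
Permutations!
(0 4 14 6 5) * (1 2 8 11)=(0 4 14 6 5)(1 2 8 11)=[4, 2, 8, 3, 14, 0, 5, 7, 11, 9, 10, 1, 12, 13, 6]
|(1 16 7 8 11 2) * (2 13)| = 7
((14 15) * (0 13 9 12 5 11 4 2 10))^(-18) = ((0 13 9 12 5 11 4 2 10)(14 15))^(-18) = (15)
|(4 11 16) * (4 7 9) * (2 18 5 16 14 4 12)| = |(2 18 5 16 7 9 12)(4 11 14)| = 21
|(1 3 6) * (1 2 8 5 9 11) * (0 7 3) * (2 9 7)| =|(0 2 8 5 7 3 6 9 11 1)| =10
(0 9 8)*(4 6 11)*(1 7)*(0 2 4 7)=[9, 0, 4, 3, 6, 5, 11, 1, 2, 8, 10, 7]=(0 9 8 2 4 6 11 7 1)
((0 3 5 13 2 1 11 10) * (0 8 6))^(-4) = (0 11 5 8 2)(1 3 10 13 6)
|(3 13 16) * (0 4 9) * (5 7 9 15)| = |(0 4 15 5 7 9)(3 13 16)| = 6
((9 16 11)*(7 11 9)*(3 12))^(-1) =((3 12)(7 11)(9 16))^(-1) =(3 12)(7 11)(9 16)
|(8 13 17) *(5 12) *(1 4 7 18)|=12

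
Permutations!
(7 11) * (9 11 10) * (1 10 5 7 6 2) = (1 10 9 11 6 2)(5 7) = [0, 10, 1, 3, 4, 7, 2, 5, 8, 11, 9, 6]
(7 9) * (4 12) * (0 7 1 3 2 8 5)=(0 7 9 1 3 2 8 5)(4 12)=[7, 3, 8, 2, 12, 0, 6, 9, 5, 1, 10, 11, 4]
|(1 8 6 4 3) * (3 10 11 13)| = 8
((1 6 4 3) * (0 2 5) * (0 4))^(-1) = ((0 2 5 4 3 1 6))^(-1) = (0 6 1 3 4 5 2)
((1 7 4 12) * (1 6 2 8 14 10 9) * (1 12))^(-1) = (1 4 7)(2 6 12 9 10 14 8)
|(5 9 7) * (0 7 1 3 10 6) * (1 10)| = |(0 7 5 9 10 6)(1 3)| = 6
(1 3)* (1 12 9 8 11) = (1 3 12 9 8 11) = [0, 3, 2, 12, 4, 5, 6, 7, 11, 8, 10, 1, 9]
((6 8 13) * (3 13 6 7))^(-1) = ((3 13 7)(6 8))^(-1) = (3 7 13)(6 8)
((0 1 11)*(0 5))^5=(0 1 11 5)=((0 1 11 5))^5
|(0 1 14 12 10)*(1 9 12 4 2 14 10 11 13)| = 21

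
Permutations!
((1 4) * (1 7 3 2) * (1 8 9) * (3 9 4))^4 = (1 4 3 7 2 9 8)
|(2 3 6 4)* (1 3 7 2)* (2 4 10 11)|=|(1 3 6 10 11 2 7 4)|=8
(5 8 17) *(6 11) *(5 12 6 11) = [0, 1, 2, 3, 4, 8, 5, 7, 17, 9, 10, 11, 6, 13, 14, 15, 16, 12] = (5 8 17 12 6)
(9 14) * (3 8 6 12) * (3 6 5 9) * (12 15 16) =(3 8 5 9 14)(6 15 16 12) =[0, 1, 2, 8, 4, 9, 15, 7, 5, 14, 10, 11, 6, 13, 3, 16, 12]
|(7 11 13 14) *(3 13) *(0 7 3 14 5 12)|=8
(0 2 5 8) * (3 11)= (0 2 5 8)(3 11)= [2, 1, 5, 11, 4, 8, 6, 7, 0, 9, 10, 3]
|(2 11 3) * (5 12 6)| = 3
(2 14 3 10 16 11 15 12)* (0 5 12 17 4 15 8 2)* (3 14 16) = [5, 1, 16, 10, 15, 12, 6, 7, 2, 9, 3, 8, 0, 13, 14, 17, 11, 4] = (0 5 12)(2 16 11 8)(3 10)(4 15 17)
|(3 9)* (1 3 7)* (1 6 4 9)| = 4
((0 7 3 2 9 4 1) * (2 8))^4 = (0 2)(1 8)(3 4)(7 9) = ((0 7 3 8 2 9 4 1))^4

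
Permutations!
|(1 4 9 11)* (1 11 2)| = 4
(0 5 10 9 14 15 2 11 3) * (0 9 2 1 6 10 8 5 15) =[15, 6, 11, 9, 4, 8, 10, 7, 5, 14, 2, 3, 12, 13, 0, 1] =(0 15 1 6 10 2 11 3 9 14)(5 8)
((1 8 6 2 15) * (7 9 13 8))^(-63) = (1 7 9 13 8 6 2 15)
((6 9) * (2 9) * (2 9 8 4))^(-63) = ((2 8 4)(6 9))^(-63) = (6 9)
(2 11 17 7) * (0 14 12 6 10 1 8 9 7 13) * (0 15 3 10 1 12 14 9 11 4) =(0 9 7 2 4)(1 8 11 17 13 15 3 10 12 6) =[9, 8, 4, 10, 0, 5, 1, 2, 11, 7, 12, 17, 6, 15, 14, 3, 16, 13]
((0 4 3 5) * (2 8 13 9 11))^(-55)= (13)(0 4 3 5)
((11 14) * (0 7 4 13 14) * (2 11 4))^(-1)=(0 11 2 7)(4 14 13)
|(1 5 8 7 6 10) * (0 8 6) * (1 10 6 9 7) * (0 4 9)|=12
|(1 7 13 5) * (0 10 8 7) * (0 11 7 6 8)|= 10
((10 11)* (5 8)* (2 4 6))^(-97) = (2 6 4)(5 8)(10 11)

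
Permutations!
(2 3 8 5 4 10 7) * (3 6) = [0, 1, 6, 8, 10, 4, 3, 2, 5, 9, 7] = (2 6 3 8 5 4 10 7)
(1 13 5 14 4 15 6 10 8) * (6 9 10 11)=(1 13 5 14 4 15 9 10 8)(6 11)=[0, 13, 2, 3, 15, 14, 11, 7, 1, 10, 8, 6, 12, 5, 4, 9]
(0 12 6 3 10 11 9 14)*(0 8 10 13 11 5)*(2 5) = (0 12 6 3 13 11 9 14 8 10 2 5) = [12, 1, 5, 13, 4, 0, 3, 7, 10, 14, 2, 9, 6, 11, 8]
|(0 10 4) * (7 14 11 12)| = 12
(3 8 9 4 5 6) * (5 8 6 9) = [0, 1, 2, 6, 8, 9, 3, 7, 5, 4] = (3 6)(4 8 5 9)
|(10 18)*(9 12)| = 2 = |(9 12)(10 18)|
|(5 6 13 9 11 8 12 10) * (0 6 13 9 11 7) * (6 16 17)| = |(0 16 17 6 9 7)(5 13 11 8 12 10)| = 6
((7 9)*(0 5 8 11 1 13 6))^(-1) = (0 6 13 1 11 8 5)(7 9)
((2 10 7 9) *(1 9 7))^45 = (1 9 2 10)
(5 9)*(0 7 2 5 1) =(0 7 2 5 9 1) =[7, 0, 5, 3, 4, 9, 6, 2, 8, 1]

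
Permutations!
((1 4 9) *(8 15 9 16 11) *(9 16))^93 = (8 15 16 11)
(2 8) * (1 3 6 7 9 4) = (1 3 6 7 9 4)(2 8) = [0, 3, 8, 6, 1, 5, 7, 9, 2, 4]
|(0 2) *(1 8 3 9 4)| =10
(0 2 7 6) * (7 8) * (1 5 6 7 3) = (0 2 8 3 1 5 6) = [2, 5, 8, 1, 4, 6, 0, 7, 3]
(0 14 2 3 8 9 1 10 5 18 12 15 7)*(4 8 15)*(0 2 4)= [14, 10, 3, 15, 8, 18, 6, 2, 9, 1, 5, 11, 0, 13, 4, 7, 16, 17, 12]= (0 14 4 8 9 1 10 5 18 12)(2 3 15 7)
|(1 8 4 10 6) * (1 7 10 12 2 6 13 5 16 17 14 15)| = |(1 8 4 12 2 6 7 10 13 5 16 17 14 15)| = 14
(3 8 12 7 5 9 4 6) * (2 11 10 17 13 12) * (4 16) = [0, 1, 11, 8, 6, 9, 3, 5, 2, 16, 17, 10, 7, 12, 14, 15, 4, 13] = (2 11 10 17 13 12 7 5 9 16 4 6 3 8)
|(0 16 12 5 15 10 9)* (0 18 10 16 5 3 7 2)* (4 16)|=9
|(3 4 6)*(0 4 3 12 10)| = |(0 4 6 12 10)| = 5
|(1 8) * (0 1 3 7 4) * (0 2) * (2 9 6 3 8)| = |(0 1 2)(3 7 4 9 6)| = 15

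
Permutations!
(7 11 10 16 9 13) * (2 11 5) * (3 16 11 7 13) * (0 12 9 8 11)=(0 12 9 3 16 8 11 10)(2 7 5)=[12, 1, 7, 16, 4, 2, 6, 5, 11, 3, 0, 10, 9, 13, 14, 15, 8]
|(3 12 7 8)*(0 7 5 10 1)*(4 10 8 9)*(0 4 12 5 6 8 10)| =|(0 7 9 12 6 8 3 5 10 1 4)| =11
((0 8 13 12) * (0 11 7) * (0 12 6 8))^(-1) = (6 13 8)(7 11 12)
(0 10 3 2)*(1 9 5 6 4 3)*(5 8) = (0 10 1 9 8 5 6 4 3 2) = [10, 9, 0, 2, 3, 6, 4, 7, 5, 8, 1]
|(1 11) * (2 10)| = |(1 11)(2 10)| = 2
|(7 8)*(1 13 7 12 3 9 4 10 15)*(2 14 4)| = |(1 13 7 8 12 3 9 2 14 4 10 15)| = 12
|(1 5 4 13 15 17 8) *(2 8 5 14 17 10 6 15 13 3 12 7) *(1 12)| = 12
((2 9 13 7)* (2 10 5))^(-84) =((2 9 13 7 10 5))^(-84) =(13)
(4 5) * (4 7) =(4 5 7) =[0, 1, 2, 3, 5, 7, 6, 4]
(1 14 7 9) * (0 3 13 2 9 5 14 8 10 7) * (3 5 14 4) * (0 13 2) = (0 5 4 3 2 9 1 8 10 7 14 13) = [5, 8, 9, 2, 3, 4, 6, 14, 10, 1, 7, 11, 12, 0, 13]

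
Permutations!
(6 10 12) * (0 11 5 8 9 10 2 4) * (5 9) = (0 11 9 10 12 6 2 4)(5 8) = [11, 1, 4, 3, 0, 8, 2, 7, 5, 10, 12, 9, 6]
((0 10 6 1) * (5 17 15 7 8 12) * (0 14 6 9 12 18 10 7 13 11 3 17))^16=(18)(1 14 6)(3 17 15 13 11)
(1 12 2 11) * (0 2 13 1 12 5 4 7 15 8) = (0 2 11 12 13 1 5 4 7 15 8) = [2, 5, 11, 3, 7, 4, 6, 15, 0, 9, 10, 12, 13, 1, 14, 8]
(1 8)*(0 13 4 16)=(0 13 4 16)(1 8)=[13, 8, 2, 3, 16, 5, 6, 7, 1, 9, 10, 11, 12, 4, 14, 15, 0]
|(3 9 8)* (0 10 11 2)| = 12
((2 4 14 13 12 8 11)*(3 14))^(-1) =((2 4 3 14 13 12 8 11))^(-1) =(2 11 8 12 13 14 3 4)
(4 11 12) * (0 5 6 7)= (0 5 6 7)(4 11 12)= [5, 1, 2, 3, 11, 6, 7, 0, 8, 9, 10, 12, 4]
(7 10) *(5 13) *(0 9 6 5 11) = (0 9 6 5 13 11)(7 10) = [9, 1, 2, 3, 4, 13, 5, 10, 8, 6, 7, 0, 12, 11]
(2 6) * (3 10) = [0, 1, 6, 10, 4, 5, 2, 7, 8, 9, 3] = (2 6)(3 10)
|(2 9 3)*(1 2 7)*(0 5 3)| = 7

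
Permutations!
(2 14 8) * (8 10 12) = [0, 1, 14, 3, 4, 5, 6, 7, 2, 9, 12, 11, 8, 13, 10] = (2 14 10 12 8)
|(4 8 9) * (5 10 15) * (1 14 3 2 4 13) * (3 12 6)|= |(1 14 12 6 3 2 4 8 9 13)(5 10 15)|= 30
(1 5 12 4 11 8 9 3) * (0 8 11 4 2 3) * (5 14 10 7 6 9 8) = (0 5 12 2 3 1 14 10 7 6 9) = [5, 14, 3, 1, 4, 12, 9, 6, 8, 0, 7, 11, 2, 13, 10]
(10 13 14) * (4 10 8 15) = [0, 1, 2, 3, 10, 5, 6, 7, 15, 9, 13, 11, 12, 14, 8, 4] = (4 10 13 14 8 15)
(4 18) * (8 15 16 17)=(4 18)(8 15 16 17)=[0, 1, 2, 3, 18, 5, 6, 7, 15, 9, 10, 11, 12, 13, 14, 16, 17, 8, 4]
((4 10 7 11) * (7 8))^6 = ((4 10 8 7 11))^6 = (4 10 8 7 11)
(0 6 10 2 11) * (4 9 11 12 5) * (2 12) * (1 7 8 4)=(0 6 10 12 5 1 7 8 4 9 11)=[6, 7, 2, 3, 9, 1, 10, 8, 4, 11, 12, 0, 5]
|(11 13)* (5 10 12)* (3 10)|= 4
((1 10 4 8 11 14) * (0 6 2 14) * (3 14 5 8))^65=((0 6 2 5 8 11)(1 10 4 3 14))^65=(14)(0 11 8 5 2 6)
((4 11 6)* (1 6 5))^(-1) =(1 5 11 4 6)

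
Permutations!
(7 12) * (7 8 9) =(7 12 8 9) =[0, 1, 2, 3, 4, 5, 6, 12, 9, 7, 10, 11, 8]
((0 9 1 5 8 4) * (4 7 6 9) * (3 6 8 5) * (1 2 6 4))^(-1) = ((0 1 3 4)(2 6 9)(7 8))^(-1) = (0 4 3 1)(2 9 6)(7 8)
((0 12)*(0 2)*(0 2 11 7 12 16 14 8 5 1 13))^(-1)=((0 16 14 8 5 1 13)(7 12 11))^(-1)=(0 13 1 5 8 14 16)(7 11 12)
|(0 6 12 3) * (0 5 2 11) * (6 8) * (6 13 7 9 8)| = 28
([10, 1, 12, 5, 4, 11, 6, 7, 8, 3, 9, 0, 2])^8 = [9, 1, 2, 11, 4, 0, 6, 7, 8, 5, 3, 10, 12]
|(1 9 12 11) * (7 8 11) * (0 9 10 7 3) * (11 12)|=|(0 9 11 1 10 7 8 12 3)|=9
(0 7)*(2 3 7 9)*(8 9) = (0 8 9 2 3 7) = [8, 1, 3, 7, 4, 5, 6, 0, 9, 2]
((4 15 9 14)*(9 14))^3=((4 15 14))^3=(15)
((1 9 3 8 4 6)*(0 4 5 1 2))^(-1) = (0 2 6 4)(1 5 8 3 9)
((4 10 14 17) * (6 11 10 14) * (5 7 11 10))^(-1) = (4 17 14)(5 11 7)(6 10)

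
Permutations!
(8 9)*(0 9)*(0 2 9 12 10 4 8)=(0 12 10 4 8 2 9)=[12, 1, 9, 3, 8, 5, 6, 7, 2, 0, 4, 11, 10]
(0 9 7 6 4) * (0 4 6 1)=(0 9 7 1)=[9, 0, 2, 3, 4, 5, 6, 1, 8, 7]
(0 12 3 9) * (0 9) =(0 12 3) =[12, 1, 2, 0, 4, 5, 6, 7, 8, 9, 10, 11, 3]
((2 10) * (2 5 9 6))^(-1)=(2 6 9 5 10)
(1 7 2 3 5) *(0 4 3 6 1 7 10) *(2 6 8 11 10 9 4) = (0 2 8 11 10)(1 9 4 3 5 7 6) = [2, 9, 8, 5, 3, 7, 1, 6, 11, 4, 0, 10]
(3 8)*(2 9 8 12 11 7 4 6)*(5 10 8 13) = (2 9 13 5 10 8 3 12 11 7 4 6) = [0, 1, 9, 12, 6, 10, 2, 4, 3, 13, 8, 7, 11, 5]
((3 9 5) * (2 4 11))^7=(2 4 11)(3 9 5)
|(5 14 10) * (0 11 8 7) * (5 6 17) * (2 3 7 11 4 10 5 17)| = 14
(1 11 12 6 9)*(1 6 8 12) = (1 11)(6 9)(8 12) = [0, 11, 2, 3, 4, 5, 9, 7, 12, 6, 10, 1, 8]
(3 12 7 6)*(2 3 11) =(2 3 12 7 6 11) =[0, 1, 3, 12, 4, 5, 11, 6, 8, 9, 10, 2, 7]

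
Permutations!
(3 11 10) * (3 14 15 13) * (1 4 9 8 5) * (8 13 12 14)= (1 4 9 13 3 11 10 8 5)(12 14 15)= [0, 4, 2, 11, 9, 1, 6, 7, 5, 13, 8, 10, 14, 3, 15, 12]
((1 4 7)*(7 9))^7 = ((1 4 9 7))^7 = (1 7 9 4)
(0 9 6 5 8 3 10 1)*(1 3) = (0 9 6 5 8 1)(3 10) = [9, 0, 2, 10, 4, 8, 5, 7, 1, 6, 3]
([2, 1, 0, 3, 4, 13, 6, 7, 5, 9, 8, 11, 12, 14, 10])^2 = [0, 1, 2, 3, 4, 14, 6, 7, 13, 9, 5, 11, 12, 10, 8]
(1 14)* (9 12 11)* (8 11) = (1 14)(8 11 9 12) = [0, 14, 2, 3, 4, 5, 6, 7, 11, 12, 10, 9, 8, 13, 1]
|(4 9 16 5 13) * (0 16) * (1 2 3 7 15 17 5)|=12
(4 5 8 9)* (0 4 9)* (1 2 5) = (9)(0 4 1 2 5 8) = [4, 2, 5, 3, 1, 8, 6, 7, 0, 9]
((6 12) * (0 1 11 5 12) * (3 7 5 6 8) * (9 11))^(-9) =((0 1 9 11 6)(3 7 5 12 8))^(-9) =(0 1 9 11 6)(3 7 5 12 8)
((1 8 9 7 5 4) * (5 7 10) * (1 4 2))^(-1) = ((1 8 9 10 5 2))^(-1) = (1 2 5 10 9 8)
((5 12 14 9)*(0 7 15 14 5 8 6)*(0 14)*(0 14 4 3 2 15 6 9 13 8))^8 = ((0 7 6 4 3 2 15 14 13 8 9)(5 12))^8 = (0 13 2 6 9 14 3 7 8 15 4)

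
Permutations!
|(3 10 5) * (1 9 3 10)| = 6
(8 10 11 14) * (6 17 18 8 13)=[0, 1, 2, 3, 4, 5, 17, 7, 10, 9, 11, 14, 12, 6, 13, 15, 16, 18, 8]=(6 17 18 8 10 11 14 13)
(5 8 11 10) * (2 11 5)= (2 11 10)(5 8)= [0, 1, 11, 3, 4, 8, 6, 7, 5, 9, 2, 10]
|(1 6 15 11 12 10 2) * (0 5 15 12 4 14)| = 30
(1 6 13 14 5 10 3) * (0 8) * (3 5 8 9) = [9, 6, 2, 1, 4, 10, 13, 7, 0, 3, 5, 11, 12, 14, 8] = (0 9 3 1 6 13 14 8)(5 10)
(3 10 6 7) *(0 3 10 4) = (0 3 4)(6 7 10) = [3, 1, 2, 4, 0, 5, 7, 10, 8, 9, 6]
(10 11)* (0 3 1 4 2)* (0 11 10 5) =[3, 4, 11, 1, 2, 0, 6, 7, 8, 9, 10, 5] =(0 3 1 4 2 11 5)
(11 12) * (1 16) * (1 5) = (1 16 5)(11 12) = [0, 16, 2, 3, 4, 1, 6, 7, 8, 9, 10, 12, 11, 13, 14, 15, 5]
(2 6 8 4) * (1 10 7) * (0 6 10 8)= [6, 8, 10, 3, 2, 5, 0, 1, 4, 9, 7]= (0 6)(1 8 4 2 10 7)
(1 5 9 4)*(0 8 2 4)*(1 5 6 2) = (0 8 1 6 2 4 5 9) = [8, 6, 4, 3, 5, 9, 2, 7, 1, 0]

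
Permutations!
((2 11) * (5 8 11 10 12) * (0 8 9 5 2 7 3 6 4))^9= ((0 8 11 7 3 6 4)(2 10 12)(5 9))^9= (12)(0 11 3 4 8 7 6)(5 9)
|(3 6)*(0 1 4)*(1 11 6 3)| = 5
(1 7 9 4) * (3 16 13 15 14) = [0, 7, 2, 16, 1, 5, 6, 9, 8, 4, 10, 11, 12, 15, 3, 14, 13] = (1 7 9 4)(3 16 13 15 14)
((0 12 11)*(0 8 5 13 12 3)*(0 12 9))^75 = (0 11 13 3 8 9 12 5)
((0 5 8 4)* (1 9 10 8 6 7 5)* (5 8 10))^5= ((10)(0 1 9 5 6 7 8 4))^5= (10)(0 7 9 4 6 1 8 5)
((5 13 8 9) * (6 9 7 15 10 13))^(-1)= ((5 6 9)(7 15 10 13 8))^(-1)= (5 9 6)(7 8 13 10 15)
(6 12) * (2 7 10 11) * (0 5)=(0 5)(2 7 10 11)(6 12)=[5, 1, 7, 3, 4, 0, 12, 10, 8, 9, 11, 2, 6]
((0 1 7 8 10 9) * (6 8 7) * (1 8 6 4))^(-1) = ((0 8 10 9)(1 4))^(-1) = (0 9 10 8)(1 4)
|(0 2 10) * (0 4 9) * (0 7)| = |(0 2 10 4 9 7)| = 6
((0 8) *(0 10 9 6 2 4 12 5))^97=((0 8 10 9 6 2 4 12 5))^97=(0 12 2 9 8 5 4 6 10)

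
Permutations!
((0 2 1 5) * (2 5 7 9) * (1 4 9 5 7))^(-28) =(0 5 7)(2 9 4)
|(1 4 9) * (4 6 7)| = 5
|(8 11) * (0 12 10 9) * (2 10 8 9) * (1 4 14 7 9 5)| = |(0 12 8 11 5 1 4 14 7 9)(2 10)| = 10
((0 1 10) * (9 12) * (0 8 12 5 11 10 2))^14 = (0 2 1)(5 10 12)(8 9 11)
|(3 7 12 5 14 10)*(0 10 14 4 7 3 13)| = |(14)(0 10 13)(4 7 12 5)| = 12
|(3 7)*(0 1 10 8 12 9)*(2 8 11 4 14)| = |(0 1 10 11 4 14 2 8 12 9)(3 7)| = 10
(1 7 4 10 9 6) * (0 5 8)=(0 5 8)(1 7 4 10 9 6)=[5, 7, 2, 3, 10, 8, 1, 4, 0, 6, 9]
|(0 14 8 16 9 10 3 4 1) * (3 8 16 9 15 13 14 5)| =60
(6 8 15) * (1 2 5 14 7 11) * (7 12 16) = (1 2 5 14 12 16 7 11)(6 8 15) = [0, 2, 5, 3, 4, 14, 8, 11, 15, 9, 10, 1, 16, 13, 12, 6, 7]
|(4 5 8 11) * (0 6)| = 4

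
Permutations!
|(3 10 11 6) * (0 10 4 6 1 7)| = 15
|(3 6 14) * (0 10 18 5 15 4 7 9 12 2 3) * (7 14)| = 42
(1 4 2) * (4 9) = (1 9 4 2) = [0, 9, 1, 3, 2, 5, 6, 7, 8, 4]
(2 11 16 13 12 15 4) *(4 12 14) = (2 11 16 13 14 4)(12 15) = [0, 1, 11, 3, 2, 5, 6, 7, 8, 9, 10, 16, 15, 14, 4, 12, 13]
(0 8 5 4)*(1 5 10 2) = (0 8 10 2 1 5 4) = [8, 5, 1, 3, 0, 4, 6, 7, 10, 9, 2]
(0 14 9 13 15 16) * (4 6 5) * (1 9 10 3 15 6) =(0 14 10 3 15 16)(1 9 13 6 5 4) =[14, 9, 2, 15, 1, 4, 5, 7, 8, 13, 3, 11, 12, 6, 10, 16, 0]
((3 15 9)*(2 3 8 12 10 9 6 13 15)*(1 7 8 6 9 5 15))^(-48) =(1 8 10 15 6)(5 9 13 7 12) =((1 7 8 12 10 5 15 9 6 13)(2 3))^(-48)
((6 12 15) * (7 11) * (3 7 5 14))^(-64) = ((3 7 11 5 14)(6 12 15))^(-64) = (3 7 11 5 14)(6 15 12)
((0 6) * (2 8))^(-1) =(0 6)(2 8)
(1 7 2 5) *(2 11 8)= (1 7 11 8 2 5)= [0, 7, 5, 3, 4, 1, 6, 11, 2, 9, 10, 8]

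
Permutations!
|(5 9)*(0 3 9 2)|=|(0 3 9 5 2)|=5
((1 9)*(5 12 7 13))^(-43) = ((1 9)(5 12 7 13))^(-43) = (1 9)(5 12 7 13)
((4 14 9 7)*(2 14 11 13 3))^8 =((2 14 9 7 4 11 13 3))^8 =(14)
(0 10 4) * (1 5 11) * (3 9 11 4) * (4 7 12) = (0 10 3 9 11 1 5 7 12 4) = [10, 5, 2, 9, 0, 7, 6, 12, 8, 11, 3, 1, 4]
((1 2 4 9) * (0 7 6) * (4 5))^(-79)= (0 6 7)(1 2 5 4 9)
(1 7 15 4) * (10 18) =[0, 7, 2, 3, 1, 5, 6, 15, 8, 9, 18, 11, 12, 13, 14, 4, 16, 17, 10] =(1 7 15 4)(10 18)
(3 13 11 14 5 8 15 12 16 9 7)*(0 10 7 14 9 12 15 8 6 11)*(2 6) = (0 10 7 3 13)(2 6 11 9 14 5)(12 16) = [10, 1, 6, 13, 4, 2, 11, 3, 8, 14, 7, 9, 16, 0, 5, 15, 12]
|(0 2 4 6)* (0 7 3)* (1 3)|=|(0 2 4 6 7 1 3)|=7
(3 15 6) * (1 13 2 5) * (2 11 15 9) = (1 13 11 15 6 3 9 2 5) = [0, 13, 5, 9, 4, 1, 3, 7, 8, 2, 10, 15, 12, 11, 14, 6]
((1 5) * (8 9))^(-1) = (1 5)(8 9)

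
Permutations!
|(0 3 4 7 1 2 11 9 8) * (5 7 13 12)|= |(0 3 4 13 12 5 7 1 2 11 9 8)|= 12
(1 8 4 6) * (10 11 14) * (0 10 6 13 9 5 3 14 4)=(0 10 11 4 13 9 5 3 14 6 1 8)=[10, 8, 2, 14, 13, 3, 1, 7, 0, 5, 11, 4, 12, 9, 6]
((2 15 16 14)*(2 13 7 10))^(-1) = (2 10 7 13 14 16 15)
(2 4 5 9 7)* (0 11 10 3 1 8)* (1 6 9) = (0 11 10 3 6 9 7 2 4 5 1 8) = [11, 8, 4, 6, 5, 1, 9, 2, 0, 7, 3, 10]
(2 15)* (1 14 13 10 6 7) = [0, 14, 15, 3, 4, 5, 7, 1, 8, 9, 6, 11, 12, 10, 13, 2] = (1 14 13 10 6 7)(2 15)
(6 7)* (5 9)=(5 9)(6 7)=[0, 1, 2, 3, 4, 9, 7, 6, 8, 5]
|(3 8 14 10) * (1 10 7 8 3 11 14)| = 6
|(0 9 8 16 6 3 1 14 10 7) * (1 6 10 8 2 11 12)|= 22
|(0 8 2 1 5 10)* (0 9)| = 7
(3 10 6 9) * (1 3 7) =(1 3 10 6 9 7) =[0, 3, 2, 10, 4, 5, 9, 1, 8, 7, 6]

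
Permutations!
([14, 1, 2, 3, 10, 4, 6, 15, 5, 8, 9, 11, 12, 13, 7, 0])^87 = (0 15 7 14)(4 9 5 10 8)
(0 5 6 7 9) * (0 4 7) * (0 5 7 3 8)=[7, 1, 2, 8, 3, 6, 5, 9, 0, 4]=(0 7 9 4 3 8)(5 6)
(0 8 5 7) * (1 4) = (0 8 5 7)(1 4) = [8, 4, 2, 3, 1, 7, 6, 0, 5]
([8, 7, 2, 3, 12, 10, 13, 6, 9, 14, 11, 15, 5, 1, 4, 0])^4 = [4, 1, 2, 3, 11, 0, 6, 7, 12, 5, 8, 9, 15, 13, 10, 14]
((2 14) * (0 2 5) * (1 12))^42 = ((0 2 14 5)(1 12))^42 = (0 14)(2 5)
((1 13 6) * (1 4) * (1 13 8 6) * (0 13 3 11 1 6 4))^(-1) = (0 6 13)(1 11 3 4 8) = ((0 13 6)(1 8 4 3 11))^(-1)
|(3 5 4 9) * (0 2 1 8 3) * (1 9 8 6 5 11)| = |(0 2 9)(1 6 5 4 8 3 11)| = 21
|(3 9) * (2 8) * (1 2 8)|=2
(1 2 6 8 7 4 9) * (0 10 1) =[10, 2, 6, 3, 9, 5, 8, 4, 7, 0, 1] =(0 10 1 2 6 8 7 4 9)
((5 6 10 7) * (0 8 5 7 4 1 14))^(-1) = (0 14 1 4 10 6 5 8)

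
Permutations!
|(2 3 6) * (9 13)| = 6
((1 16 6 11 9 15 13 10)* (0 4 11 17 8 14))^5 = ((0 4 11 9 15 13 10 1 16 6 17 8 14))^5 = (0 13 17 11 1 14 15 6 4 10 8 9 16)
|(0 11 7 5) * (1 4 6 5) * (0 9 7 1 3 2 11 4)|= |(0 4 6 5 9 7 3 2 11 1)|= 10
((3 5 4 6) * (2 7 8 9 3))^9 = (2 7 8 9 3 5 4 6)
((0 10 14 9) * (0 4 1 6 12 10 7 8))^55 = ((0 7 8)(1 6 12 10 14 9 4))^55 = (0 7 8)(1 4 9 14 10 12 6)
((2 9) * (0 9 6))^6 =(0 2)(6 9)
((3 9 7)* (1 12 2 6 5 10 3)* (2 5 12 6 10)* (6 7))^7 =(12)(1 7)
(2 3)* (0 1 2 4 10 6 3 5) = [1, 2, 5, 4, 10, 0, 3, 7, 8, 9, 6] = (0 1 2 5)(3 4 10 6)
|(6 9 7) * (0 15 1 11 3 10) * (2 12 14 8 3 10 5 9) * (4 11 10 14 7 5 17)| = |(0 15 1 10)(2 12 7 6)(3 17 4 11 14 8)(5 9)| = 12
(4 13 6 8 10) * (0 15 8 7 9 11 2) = (0 15 8 10 4 13 6 7 9 11 2) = [15, 1, 0, 3, 13, 5, 7, 9, 10, 11, 4, 2, 12, 6, 14, 8]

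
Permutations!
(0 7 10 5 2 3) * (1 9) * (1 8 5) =(0 7 10 1 9 8 5 2 3) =[7, 9, 3, 0, 4, 2, 6, 10, 5, 8, 1]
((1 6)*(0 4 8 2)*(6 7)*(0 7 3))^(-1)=((0 4 8 2 7 6 1 3))^(-1)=(0 3 1 6 7 2 8 4)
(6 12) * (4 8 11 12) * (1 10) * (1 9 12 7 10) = (4 8 11 7 10 9 12 6) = [0, 1, 2, 3, 8, 5, 4, 10, 11, 12, 9, 7, 6]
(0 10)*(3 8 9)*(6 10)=(0 6 10)(3 8 9)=[6, 1, 2, 8, 4, 5, 10, 7, 9, 3, 0]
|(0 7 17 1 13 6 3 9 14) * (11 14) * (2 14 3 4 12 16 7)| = 24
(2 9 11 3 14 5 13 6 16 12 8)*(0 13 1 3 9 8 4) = (0 13 6 16 12 4)(1 3 14 5)(2 8)(9 11) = [13, 3, 8, 14, 0, 1, 16, 7, 2, 11, 10, 9, 4, 6, 5, 15, 12]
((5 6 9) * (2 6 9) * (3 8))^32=((2 6)(3 8)(5 9))^32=(9)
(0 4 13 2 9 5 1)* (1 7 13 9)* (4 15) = (0 15 4 9 5 7 13 2 1) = [15, 0, 1, 3, 9, 7, 6, 13, 8, 5, 10, 11, 12, 2, 14, 4]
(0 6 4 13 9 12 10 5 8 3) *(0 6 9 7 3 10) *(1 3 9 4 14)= (0 4 13 7 9 12)(1 3 6 14)(5 8 10)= [4, 3, 2, 6, 13, 8, 14, 9, 10, 12, 5, 11, 0, 7, 1]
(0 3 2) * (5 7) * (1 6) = [3, 6, 0, 2, 4, 7, 1, 5] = (0 3 2)(1 6)(5 7)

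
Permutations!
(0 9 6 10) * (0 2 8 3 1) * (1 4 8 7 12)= (0 9 6 10 2 7 12 1)(3 4 8)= [9, 0, 7, 4, 8, 5, 10, 12, 3, 6, 2, 11, 1]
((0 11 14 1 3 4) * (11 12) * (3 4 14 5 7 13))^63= ((0 12 11 5 7 13 3 14 1 4))^63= (0 5 3 4 11 13 1 12 7 14)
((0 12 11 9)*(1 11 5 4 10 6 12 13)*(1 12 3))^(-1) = ((0 13 12 5 4 10 6 3 1 11 9))^(-1) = (0 9 11 1 3 6 10 4 5 12 13)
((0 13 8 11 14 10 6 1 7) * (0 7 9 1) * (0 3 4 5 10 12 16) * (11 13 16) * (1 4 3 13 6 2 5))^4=((0 16)(1 9 4)(2 5 10)(6 13 8)(11 14 12))^4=(16)(1 9 4)(2 5 10)(6 13 8)(11 14 12)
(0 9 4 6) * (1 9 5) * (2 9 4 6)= (0 5 1 4 2 9 6)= [5, 4, 9, 3, 2, 1, 0, 7, 8, 6]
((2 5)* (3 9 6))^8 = (3 6 9)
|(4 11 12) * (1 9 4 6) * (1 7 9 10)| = 6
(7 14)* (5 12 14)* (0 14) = (0 14 7 5 12) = [14, 1, 2, 3, 4, 12, 6, 5, 8, 9, 10, 11, 0, 13, 7]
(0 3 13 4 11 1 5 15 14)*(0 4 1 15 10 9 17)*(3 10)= (0 10 9 17)(1 5 3 13)(4 11 15 14)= [10, 5, 2, 13, 11, 3, 6, 7, 8, 17, 9, 15, 12, 1, 4, 14, 16, 0]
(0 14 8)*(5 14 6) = (0 6 5 14 8) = [6, 1, 2, 3, 4, 14, 5, 7, 0, 9, 10, 11, 12, 13, 8]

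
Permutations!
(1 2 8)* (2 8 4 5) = (1 8)(2 4 5) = [0, 8, 4, 3, 5, 2, 6, 7, 1]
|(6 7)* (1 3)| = 2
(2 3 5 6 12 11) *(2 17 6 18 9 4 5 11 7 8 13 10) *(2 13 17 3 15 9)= (2 15 9 4 5 18)(3 11)(6 12 7 8 17)(10 13)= [0, 1, 15, 11, 5, 18, 12, 8, 17, 4, 13, 3, 7, 10, 14, 9, 16, 6, 2]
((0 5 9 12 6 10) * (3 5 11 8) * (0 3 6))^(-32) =(0 10 12 6 9 8 5 11 3)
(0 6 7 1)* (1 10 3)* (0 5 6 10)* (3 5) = (0 10 5 6 7)(1 3) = [10, 3, 2, 1, 4, 6, 7, 0, 8, 9, 5]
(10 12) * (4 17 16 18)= (4 17 16 18)(10 12)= [0, 1, 2, 3, 17, 5, 6, 7, 8, 9, 12, 11, 10, 13, 14, 15, 18, 16, 4]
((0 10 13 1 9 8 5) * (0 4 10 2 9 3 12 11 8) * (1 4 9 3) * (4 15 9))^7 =((0 2 3 12 11 8 5 4 10 13 15 9))^7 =(0 4 3 13 11 9 5 2 10 12 15 8)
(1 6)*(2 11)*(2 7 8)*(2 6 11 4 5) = [0, 11, 4, 3, 5, 2, 1, 8, 6, 9, 10, 7] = (1 11 7 8 6)(2 4 5)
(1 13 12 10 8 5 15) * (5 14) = (1 13 12 10 8 14 5 15) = [0, 13, 2, 3, 4, 15, 6, 7, 14, 9, 8, 11, 10, 12, 5, 1]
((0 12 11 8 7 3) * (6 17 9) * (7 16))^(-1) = ((0 12 11 8 16 7 3)(6 17 9))^(-1) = (0 3 7 16 8 11 12)(6 9 17)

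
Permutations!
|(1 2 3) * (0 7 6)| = 3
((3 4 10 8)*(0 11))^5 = ((0 11)(3 4 10 8))^5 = (0 11)(3 4 10 8)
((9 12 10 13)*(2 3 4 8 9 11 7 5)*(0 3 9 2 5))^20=((0 3 4 8 2 9 12 10 13 11 7))^20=(0 11 10 9 8 3 7 13 12 2 4)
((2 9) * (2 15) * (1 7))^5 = ((1 7)(2 9 15))^5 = (1 7)(2 15 9)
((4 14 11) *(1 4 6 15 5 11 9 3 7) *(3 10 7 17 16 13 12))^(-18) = (3 16 12 17 13)(5 6)(11 15)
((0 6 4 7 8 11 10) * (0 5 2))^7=(0 5 11 7 6 2 10 8 4)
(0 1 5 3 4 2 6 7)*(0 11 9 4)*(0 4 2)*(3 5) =(0 1 3 4)(2 6 7 11 9) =[1, 3, 6, 4, 0, 5, 7, 11, 8, 2, 10, 9]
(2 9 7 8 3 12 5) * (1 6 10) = (1 6 10)(2 9 7 8 3 12 5) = [0, 6, 9, 12, 4, 2, 10, 8, 3, 7, 1, 11, 5]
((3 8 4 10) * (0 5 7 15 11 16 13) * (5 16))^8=((0 16 13)(3 8 4 10)(5 7 15 11))^8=(0 13 16)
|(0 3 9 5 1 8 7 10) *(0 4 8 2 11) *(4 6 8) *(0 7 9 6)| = 11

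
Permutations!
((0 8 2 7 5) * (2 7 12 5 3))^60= (0 2 8 12 7 5 3)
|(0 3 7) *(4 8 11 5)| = |(0 3 7)(4 8 11 5)| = 12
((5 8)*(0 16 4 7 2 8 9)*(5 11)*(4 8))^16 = (0 5 8)(2 4 7)(9 11 16)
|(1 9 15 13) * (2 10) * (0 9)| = |(0 9 15 13 1)(2 10)| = 10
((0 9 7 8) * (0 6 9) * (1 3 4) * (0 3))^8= ((0 3 4 1)(6 9 7 8))^8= (9)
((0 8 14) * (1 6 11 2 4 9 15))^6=((0 8 14)(1 6 11 2 4 9 15))^6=(1 15 9 4 2 11 6)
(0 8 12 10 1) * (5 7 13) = [8, 0, 2, 3, 4, 7, 6, 13, 12, 9, 1, 11, 10, 5] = (0 8 12 10 1)(5 7 13)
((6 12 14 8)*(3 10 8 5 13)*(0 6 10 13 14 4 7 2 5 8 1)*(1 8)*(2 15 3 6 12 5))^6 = (0 13 12 6 4 5 7 14 15 1 3)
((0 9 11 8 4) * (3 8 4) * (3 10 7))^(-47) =(0 9 11 4)(3 8 10 7) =((0 9 11 4)(3 8 10 7))^(-47)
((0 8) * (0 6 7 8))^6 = ((6 7 8))^6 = (8)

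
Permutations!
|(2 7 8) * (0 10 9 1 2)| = |(0 10 9 1 2 7 8)| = 7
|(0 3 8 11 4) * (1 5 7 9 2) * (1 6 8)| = 11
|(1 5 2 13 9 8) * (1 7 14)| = |(1 5 2 13 9 8 7 14)| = 8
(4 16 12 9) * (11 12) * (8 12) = [0, 1, 2, 3, 16, 5, 6, 7, 12, 4, 10, 8, 9, 13, 14, 15, 11] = (4 16 11 8 12 9)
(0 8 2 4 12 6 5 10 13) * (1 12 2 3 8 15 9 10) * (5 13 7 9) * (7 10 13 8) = [15, 12, 4, 7, 2, 1, 8, 9, 3, 13, 10, 11, 6, 0, 14, 5] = (0 15 5 1 12 6 8 3 7 9 13)(2 4)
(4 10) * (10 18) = (4 18 10) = [0, 1, 2, 3, 18, 5, 6, 7, 8, 9, 4, 11, 12, 13, 14, 15, 16, 17, 10]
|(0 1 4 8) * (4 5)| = |(0 1 5 4 8)| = 5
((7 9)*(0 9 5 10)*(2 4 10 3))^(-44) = (0 3)(2 9)(4 7)(5 10)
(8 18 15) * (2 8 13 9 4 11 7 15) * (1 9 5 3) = (1 9 4 11 7 15 13 5 3)(2 8 18) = [0, 9, 8, 1, 11, 3, 6, 15, 18, 4, 10, 7, 12, 5, 14, 13, 16, 17, 2]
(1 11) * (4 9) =[0, 11, 2, 3, 9, 5, 6, 7, 8, 4, 10, 1] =(1 11)(4 9)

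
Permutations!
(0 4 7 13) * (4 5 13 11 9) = (0 5 13)(4 7 11 9) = [5, 1, 2, 3, 7, 13, 6, 11, 8, 4, 10, 9, 12, 0]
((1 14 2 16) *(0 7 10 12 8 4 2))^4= (0 8 1 10 2)(4 14 12 16 7)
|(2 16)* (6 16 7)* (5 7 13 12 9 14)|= |(2 13 12 9 14 5 7 6 16)|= 9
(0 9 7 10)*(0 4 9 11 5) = (0 11 5)(4 9 7 10) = [11, 1, 2, 3, 9, 0, 6, 10, 8, 7, 4, 5]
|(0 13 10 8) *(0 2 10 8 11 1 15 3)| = 9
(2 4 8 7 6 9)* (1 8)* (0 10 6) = (0 10 6 9 2 4 1 8 7) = [10, 8, 4, 3, 1, 5, 9, 0, 7, 2, 6]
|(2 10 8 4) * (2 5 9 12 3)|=|(2 10 8 4 5 9 12 3)|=8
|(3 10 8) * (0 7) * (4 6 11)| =6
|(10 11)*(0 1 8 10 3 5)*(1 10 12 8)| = 10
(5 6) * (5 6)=(6)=[0, 1, 2, 3, 4, 5, 6]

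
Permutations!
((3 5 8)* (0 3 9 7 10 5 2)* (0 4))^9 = ((0 3 2 4)(5 8 9 7 10))^9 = (0 3 2 4)(5 10 7 9 8)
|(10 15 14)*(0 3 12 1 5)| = 15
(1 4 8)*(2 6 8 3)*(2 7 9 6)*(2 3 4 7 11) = (1 7 9 6 8)(2 3 11) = [0, 7, 3, 11, 4, 5, 8, 9, 1, 6, 10, 2]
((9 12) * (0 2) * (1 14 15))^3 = (15)(0 2)(9 12)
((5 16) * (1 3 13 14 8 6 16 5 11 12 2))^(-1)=(1 2 12 11 16 6 8 14 13 3)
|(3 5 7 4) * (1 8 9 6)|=|(1 8 9 6)(3 5 7 4)|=4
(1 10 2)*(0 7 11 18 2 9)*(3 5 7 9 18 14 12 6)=(0 9)(1 10 18 2)(3 5 7 11 14 12 6)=[9, 10, 1, 5, 4, 7, 3, 11, 8, 0, 18, 14, 6, 13, 12, 15, 16, 17, 2]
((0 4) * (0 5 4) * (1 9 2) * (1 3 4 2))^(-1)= (1 9)(2 5 4 3)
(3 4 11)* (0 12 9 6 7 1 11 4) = (0 12 9 6 7 1 11 3) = [12, 11, 2, 0, 4, 5, 7, 1, 8, 6, 10, 3, 9]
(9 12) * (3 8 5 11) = [0, 1, 2, 8, 4, 11, 6, 7, 5, 12, 10, 3, 9] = (3 8 5 11)(9 12)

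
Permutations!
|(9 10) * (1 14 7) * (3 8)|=6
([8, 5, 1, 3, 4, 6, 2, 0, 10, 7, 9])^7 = [10, 2, 6, 3, 4, 1, 5, 8, 9, 0, 7]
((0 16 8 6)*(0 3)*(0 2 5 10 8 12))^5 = (0 12 16)(2 3 6 8 10 5)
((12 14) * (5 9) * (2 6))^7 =(2 6)(5 9)(12 14)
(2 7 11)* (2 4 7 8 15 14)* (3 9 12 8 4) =[0, 1, 4, 9, 7, 5, 6, 11, 15, 12, 10, 3, 8, 13, 2, 14] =(2 4 7 11 3 9 12 8 15 14)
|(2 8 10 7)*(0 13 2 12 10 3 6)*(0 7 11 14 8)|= 24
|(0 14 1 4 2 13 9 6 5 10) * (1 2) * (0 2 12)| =6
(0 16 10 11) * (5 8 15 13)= (0 16 10 11)(5 8 15 13)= [16, 1, 2, 3, 4, 8, 6, 7, 15, 9, 11, 0, 12, 5, 14, 13, 10]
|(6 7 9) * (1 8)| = 6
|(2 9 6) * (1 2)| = |(1 2 9 6)| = 4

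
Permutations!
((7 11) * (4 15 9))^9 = (15)(7 11)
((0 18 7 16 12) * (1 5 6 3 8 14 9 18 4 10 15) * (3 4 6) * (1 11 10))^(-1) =(0 12 16 7 18 9 14 8 3 5 1 4 6)(10 11 15)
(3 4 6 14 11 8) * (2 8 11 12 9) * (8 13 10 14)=(2 13 10 14 12 9)(3 4 6 8)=[0, 1, 13, 4, 6, 5, 8, 7, 3, 2, 14, 11, 9, 10, 12]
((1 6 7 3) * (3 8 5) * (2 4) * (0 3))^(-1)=(0 5 8 7 6 1 3)(2 4)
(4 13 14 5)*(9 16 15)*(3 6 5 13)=[0, 1, 2, 6, 3, 4, 5, 7, 8, 16, 10, 11, 12, 14, 13, 9, 15]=(3 6 5 4)(9 16 15)(13 14)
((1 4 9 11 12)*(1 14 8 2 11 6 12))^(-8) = (1 4 9 6 12 14 8 2 11)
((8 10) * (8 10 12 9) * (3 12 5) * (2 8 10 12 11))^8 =((2 8 5 3 11)(9 10 12))^8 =(2 3 8 11 5)(9 12 10)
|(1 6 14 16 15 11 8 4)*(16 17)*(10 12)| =18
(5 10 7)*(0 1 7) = (0 1 7 5 10) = [1, 7, 2, 3, 4, 10, 6, 5, 8, 9, 0]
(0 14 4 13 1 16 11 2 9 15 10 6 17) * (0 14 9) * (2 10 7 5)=(0 9 15 7 5 2)(1 16 11 10 6 17 14 4 13)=[9, 16, 0, 3, 13, 2, 17, 5, 8, 15, 6, 10, 12, 1, 4, 7, 11, 14]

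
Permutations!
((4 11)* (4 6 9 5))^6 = (4 11 6 9 5)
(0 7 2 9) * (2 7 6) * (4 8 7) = (0 6 2 9)(4 8 7) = [6, 1, 9, 3, 8, 5, 2, 4, 7, 0]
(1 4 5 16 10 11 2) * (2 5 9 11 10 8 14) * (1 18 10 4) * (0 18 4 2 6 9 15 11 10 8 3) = (0 18 8 14 6 9 10 2 4 15 11 5 16 3) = [18, 1, 4, 0, 15, 16, 9, 7, 14, 10, 2, 5, 12, 13, 6, 11, 3, 17, 8]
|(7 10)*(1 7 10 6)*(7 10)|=4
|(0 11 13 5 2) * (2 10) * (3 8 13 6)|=|(0 11 6 3 8 13 5 10 2)|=9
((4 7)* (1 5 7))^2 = (1 7)(4 5)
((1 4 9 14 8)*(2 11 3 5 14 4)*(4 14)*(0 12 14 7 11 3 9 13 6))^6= ((0 12 14 8 1 2 3 5 4 13 6)(7 11 9))^6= (0 3 12 5 14 4 8 13 1 6 2)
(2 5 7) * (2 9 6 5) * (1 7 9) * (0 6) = [6, 7, 2, 3, 4, 9, 5, 1, 8, 0] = (0 6 5 9)(1 7)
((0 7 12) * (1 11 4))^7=((0 7 12)(1 11 4))^7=(0 7 12)(1 11 4)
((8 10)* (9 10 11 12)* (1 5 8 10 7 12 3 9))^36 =(1 3)(5 9)(7 8)(11 12)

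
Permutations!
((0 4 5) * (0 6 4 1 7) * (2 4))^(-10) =(0 7 1)(2 5)(4 6)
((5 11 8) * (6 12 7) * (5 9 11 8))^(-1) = (5 11 9 8)(6 7 12)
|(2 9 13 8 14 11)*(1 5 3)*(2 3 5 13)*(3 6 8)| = 12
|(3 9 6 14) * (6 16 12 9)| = 3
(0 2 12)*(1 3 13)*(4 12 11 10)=[2, 3, 11, 13, 12, 5, 6, 7, 8, 9, 4, 10, 0, 1]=(0 2 11 10 4 12)(1 3 13)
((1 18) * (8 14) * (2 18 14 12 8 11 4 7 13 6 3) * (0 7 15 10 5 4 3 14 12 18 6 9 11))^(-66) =((0 7 13 9 11 3 2 6 14)(1 12 8 18)(4 15 10 5))^(-66) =(0 2 9)(1 8)(3 13 14)(4 10)(5 15)(6 11 7)(12 18)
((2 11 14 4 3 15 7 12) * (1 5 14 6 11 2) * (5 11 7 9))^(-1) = (1 12 7 6 11)(3 4 14 5 9 15)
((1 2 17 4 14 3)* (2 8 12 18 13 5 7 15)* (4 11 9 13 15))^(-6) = (1 13 18 4 17)(2 3 9 12 7)(5 15 14 11 8) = ((1 8 12 18 15 2 17 11 9 13 5 7 4 14 3))^(-6)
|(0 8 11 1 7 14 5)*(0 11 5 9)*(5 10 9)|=20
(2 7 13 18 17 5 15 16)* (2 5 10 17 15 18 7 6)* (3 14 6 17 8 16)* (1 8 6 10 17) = (1 8 16 5 18 15 3 14 10 6 2)(7 13) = [0, 8, 1, 14, 4, 18, 2, 13, 16, 9, 6, 11, 12, 7, 10, 3, 5, 17, 15]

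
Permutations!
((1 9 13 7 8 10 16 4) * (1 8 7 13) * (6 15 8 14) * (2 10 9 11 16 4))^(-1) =((1 11 16 2 10 4 14 6 15 8 9))^(-1) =(1 9 8 15 6 14 4 10 2 16 11)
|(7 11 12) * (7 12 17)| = 3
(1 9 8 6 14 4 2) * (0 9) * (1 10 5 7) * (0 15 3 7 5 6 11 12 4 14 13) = [9, 15, 10, 7, 2, 5, 13, 1, 11, 8, 6, 12, 4, 0, 14, 3] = (0 9 8 11 12 4 2 10 6 13)(1 15 3 7)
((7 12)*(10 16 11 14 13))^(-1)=((7 12)(10 16 11 14 13))^(-1)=(7 12)(10 13 14 11 16)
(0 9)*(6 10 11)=[9, 1, 2, 3, 4, 5, 10, 7, 8, 0, 11, 6]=(0 9)(6 10 11)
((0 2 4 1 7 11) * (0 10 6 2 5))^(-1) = (0 5)(1 4 2 6 10 11 7)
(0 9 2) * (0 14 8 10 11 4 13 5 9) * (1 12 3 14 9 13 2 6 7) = (1 12 3 14 8 10 11 4 2 9 6 7)(5 13) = [0, 12, 9, 14, 2, 13, 7, 1, 10, 6, 11, 4, 3, 5, 8]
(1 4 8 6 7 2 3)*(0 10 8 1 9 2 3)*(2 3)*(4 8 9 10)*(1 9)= [4, 8, 0, 10, 9, 5, 7, 2, 6, 3, 1]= (0 4 9 3 10 1 8 6 7 2)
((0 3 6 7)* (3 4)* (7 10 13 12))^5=(0 13 3 7 10 4 12 6)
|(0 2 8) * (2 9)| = 4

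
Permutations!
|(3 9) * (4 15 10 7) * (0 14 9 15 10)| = |(0 14 9 3 15)(4 10 7)| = 15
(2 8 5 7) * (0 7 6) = (0 7 2 8 5 6) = [7, 1, 8, 3, 4, 6, 0, 2, 5]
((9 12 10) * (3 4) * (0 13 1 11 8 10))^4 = (0 8)(1 9)(10 13)(11 12)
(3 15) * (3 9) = (3 15 9) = [0, 1, 2, 15, 4, 5, 6, 7, 8, 3, 10, 11, 12, 13, 14, 9]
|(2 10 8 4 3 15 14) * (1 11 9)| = 21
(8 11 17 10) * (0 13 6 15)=(0 13 6 15)(8 11 17 10)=[13, 1, 2, 3, 4, 5, 15, 7, 11, 9, 8, 17, 12, 6, 14, 0, 16, 10]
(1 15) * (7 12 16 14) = (1 15)(7 12 16 14) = [0, 15, 2, 3, 4, 5, 6, 12, 8, 9, 10, 11, 16, 13, 7, 1, 14]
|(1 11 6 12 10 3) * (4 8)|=6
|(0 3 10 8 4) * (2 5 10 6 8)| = |(0 3 6 8 4)(2 5 10)| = 15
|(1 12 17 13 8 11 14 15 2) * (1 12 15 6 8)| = 12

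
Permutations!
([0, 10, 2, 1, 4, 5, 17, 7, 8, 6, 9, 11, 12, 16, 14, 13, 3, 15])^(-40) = [0, 15, 2, 17, 4, 5, 3, 7, 8, 16, 13, 11, 12, 9, 14, 10, 6, 1]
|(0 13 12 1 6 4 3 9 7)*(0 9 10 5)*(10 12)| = |(0 13 10 5)(1 6 4 3 12)(7 9)| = 20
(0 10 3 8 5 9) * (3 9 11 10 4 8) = (0 4 8 5 11 10 9) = [4, 1, 2, 3, 8, 11, 6, 7, 5, 0, 9, 10]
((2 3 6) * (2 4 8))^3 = ((2 3 6 4 8))^3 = (2 4 3 8 6)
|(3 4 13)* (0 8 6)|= 3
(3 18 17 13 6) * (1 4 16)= (1 4 16)(3 18 17 13 6)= [0, 4, 2, 18, 16, 5, 3, 7, 8, 9, 10, 11, 12, 6, 14, 15, 1, 13, 17]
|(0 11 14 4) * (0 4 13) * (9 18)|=4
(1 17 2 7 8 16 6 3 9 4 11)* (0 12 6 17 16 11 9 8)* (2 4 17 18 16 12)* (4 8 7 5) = [2, 12, 5, 7, 9, 4, 3, 0, 11, 17, 10, 1, 6, 13, 14, 15, 18, 8, 16] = (0 2 5 4 9 17 8 11 1 12 6 3 7)(16 18)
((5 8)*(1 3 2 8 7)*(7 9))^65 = (1 2 5 7 3 8 9)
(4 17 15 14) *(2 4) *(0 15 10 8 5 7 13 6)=(0 15 14 2 4 17 10 8 5 7 13 6)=[15, 1, 4, 3, 17, 7, 0, 13, 5, 9, 8, 11, 12, 6, 2, 14, 16, 10]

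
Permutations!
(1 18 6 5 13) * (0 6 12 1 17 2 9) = (0 6 5 13 17 2 9)(1 18 12) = [6, 18, 9, 3, 4, 13, 5, 7, 8, 0, 10, 11, 1, 17, 14, 15, 16, 2, 12]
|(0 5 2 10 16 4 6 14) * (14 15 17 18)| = |(0 5 2 10 16 4 6 15 17 18 14)| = 11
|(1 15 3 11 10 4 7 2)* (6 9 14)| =|(1 15 3 11 10 4 7 2)(6 9 14)| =24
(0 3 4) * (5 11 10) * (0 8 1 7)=(0 3 4 8 1 7)(5 11 10)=[3, 7, 2, 4, 8, 11, 6, 0, 1, 9, 5, 10]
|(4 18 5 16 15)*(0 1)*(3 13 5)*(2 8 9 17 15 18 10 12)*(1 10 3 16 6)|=14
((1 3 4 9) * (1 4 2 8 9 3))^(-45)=((2 8 9 4 3))^(-45)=(9)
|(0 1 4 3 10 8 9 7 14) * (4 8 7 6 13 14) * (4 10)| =14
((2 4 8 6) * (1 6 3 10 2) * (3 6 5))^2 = (1 3 2 8)(4 6 5 10)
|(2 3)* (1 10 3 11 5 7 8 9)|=9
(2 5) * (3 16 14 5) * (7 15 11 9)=[0, 1, 3, 16, 4, 2, 6, 15, 8, 7, 10, 9, 12, 13, 5, 11, 14]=(2 3 16 14 5)(7 15 11 9)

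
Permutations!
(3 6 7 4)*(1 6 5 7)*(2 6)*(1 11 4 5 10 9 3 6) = (1 2)(3 10 9)(4 6 11)(5 7) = [0, 2, 1, 10, 6, 7, 11, 5, 8, 3, 9, 4]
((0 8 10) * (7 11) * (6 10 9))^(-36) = (11)(0 10 6 9 8)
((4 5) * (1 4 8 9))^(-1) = (1 9 8 5 4)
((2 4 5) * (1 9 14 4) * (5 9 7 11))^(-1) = ((1 7 11 5 2)(4 9 14))^(-1) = (1 2 5 11 7)(4 14 9)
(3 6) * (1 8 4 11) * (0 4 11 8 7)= (0 4 8 11 1 7)(3 6)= [4, 7, 2, 6, 8, 5, 3, 0, 11, 9, 10, 1]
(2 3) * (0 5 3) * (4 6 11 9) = [5, 1, 0, 2, 6, 3, 11, 7, 8, 4, 10, 9] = (0 5 3 2)(4 6 11 9)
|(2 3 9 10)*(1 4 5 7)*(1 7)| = 12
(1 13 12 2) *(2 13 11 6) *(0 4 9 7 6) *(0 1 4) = (1 11)(2 4 9 7 6)(12 13) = [0, 11, 4, 3, 9, 5, 2, 6, 8, 7, 10, 1, 13, 12]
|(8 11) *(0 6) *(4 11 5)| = 4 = |(0 6)(4 11 8 5)|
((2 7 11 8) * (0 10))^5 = ((0 10)(2 7 11 8))^5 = (0 10)(2 7 11 8)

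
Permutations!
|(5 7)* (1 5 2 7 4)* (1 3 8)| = 10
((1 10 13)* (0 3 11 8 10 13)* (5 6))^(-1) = ((0 3 11 8 10)(1 13)(5 6))^(-1) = (0 10 8 11 3)(1 13)(5 6)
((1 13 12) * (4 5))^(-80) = (1 13 12)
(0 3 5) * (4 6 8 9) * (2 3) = (0 2 3 5)(4 6 8 9) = [2, 1, 3, 5, 6, 0, 8, 7, 9, 4]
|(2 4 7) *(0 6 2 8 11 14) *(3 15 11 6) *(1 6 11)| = |(0 3 15 1 6 2 4 7 8 11 14)| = 11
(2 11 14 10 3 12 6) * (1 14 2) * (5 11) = (1 14 10 3 12 6)(2 5 11) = [0, 14, 5, 12, 4, 11, 1, 7, 8, 9, 3, 2, 6, 13, 10]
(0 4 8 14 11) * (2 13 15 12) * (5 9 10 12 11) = (0 4 8 14 5 9 10 12 2 13 15 11) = [4, 1, 13, 3, 8, 9, 6, 7, 14, 10, 12, 0, 2, 15, 5, 11]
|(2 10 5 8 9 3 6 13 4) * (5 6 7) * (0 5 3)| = 20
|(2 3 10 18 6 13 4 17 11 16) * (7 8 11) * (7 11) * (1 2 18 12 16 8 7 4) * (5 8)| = |(1 2 3 10 12 16 18 6 13)(4 17 11 5 8)| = 45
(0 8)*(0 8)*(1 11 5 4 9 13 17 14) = (1 11 5 4 9 13 17 14) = [0, 11, 2, 3, 9, 4, 6, 7, 8, 13, 10, 5, 12, 17, 1, 15, 16, 14]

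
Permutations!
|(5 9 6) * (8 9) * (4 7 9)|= 6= |(4 7 9 6 5 8)|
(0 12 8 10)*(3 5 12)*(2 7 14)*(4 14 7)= (0 3 5 12 8 10)(2 4 14)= [3, 1, 4, 5, 14, 12, 6, 7, 10, 9, 0, 11, 8, 13, 2]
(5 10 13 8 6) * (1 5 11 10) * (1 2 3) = (1 5 2 3)(6 11 10 13 8) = [0, 5, 3, 1, 4, 2, 11, 7, 6, 9, 13, 10, 12, 8]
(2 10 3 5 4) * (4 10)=(2 4)(3 5 10)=[0, 1, 4, 5, 2, 10, 6, 7, 8, 9, 3]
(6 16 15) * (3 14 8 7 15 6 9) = (3 14 8 7 15 9)(6 16) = [0, 1, 2, 14, 4, 5, 16, 15, 7, 3, 10, 11, 12, 13, 8, 9, 6]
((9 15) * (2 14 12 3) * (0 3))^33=((0 3 2 14 12)(9 15))^33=(0 14 3 12 2)(9 15)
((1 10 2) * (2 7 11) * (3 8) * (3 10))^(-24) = (1 7 3 11 8 2 10)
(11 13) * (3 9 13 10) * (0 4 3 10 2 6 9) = (0 4 3)(2 6 9 13 11) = [4, 1, 6, 0, 3, 5, 9, 7, 8, 13, 10, 2, 12, 11]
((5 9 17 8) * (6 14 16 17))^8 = ((5 9 6 14 16 17 8))^8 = (5 9 6 14 16 17 8)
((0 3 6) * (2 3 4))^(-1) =(0 6 3 2 4)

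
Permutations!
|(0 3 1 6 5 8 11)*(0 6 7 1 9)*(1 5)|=6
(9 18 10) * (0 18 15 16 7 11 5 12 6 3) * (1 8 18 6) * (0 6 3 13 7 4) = [3, 8, 2, 6, 0, 12, 13, 11, 18, 15, 9, 5, 1, 7, 14, 16, 4, 17, 10] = (0 3 6 13 7 11 5 12 1 8 18 10 9 15 16 4)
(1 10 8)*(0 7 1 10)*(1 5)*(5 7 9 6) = (0 9 6 5 1)(8 10) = [9, 0, 2, 3, 4, 1, 5, 7, 10, 6, 8]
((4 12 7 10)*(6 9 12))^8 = ((4 6 9 12 7 10))^8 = (4 9 7)(6 12 10)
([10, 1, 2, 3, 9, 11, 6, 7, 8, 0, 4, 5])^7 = (0 9 4 10)(5 11)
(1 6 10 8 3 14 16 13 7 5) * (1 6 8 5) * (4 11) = (1 8 3 14 16 13 7)(4 11)(5 6 10) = [0, 8, 2, 14, 11, 6, 10, 1, 3, 9, 5, 4, 12, 7, 16, 15, 13]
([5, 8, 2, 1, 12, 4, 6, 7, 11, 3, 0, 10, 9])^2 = [4, 11, 2, 8, 9, 12, 6, 7, 10, 1, 5, 0, 3]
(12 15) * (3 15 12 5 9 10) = (3 15 5 9 10) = [0, 1, 2, 15, 4, 9, 6, 7, 8, 10, 3, 11, 12, 13, 14, 5]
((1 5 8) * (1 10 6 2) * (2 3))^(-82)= (1 8 6 2 5 10 3)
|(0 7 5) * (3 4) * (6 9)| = |(0 7 5)(3 4)(6 9)| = 6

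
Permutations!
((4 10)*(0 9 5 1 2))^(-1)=(0 2 1 5 9)(4 10)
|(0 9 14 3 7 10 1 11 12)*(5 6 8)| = |(0 9 14 3 7 10 1 11 12)(5 6 8)| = 9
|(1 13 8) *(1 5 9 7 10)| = 7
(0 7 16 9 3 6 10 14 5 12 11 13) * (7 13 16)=(0 13)(3 6 10 14 5 12 11 16 9)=[13, 1, 2, 6, 4, 12, 10, 7, 8, 3, 14, 16, 11, 0, 5, 15, 9]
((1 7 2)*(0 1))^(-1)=(0 2 7 1)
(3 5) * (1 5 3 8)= (1 5 8)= [0, 5, 2, 3, 4, 8, 6, 7, 1]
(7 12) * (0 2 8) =(0 2 8)(7 12) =[2, 1, 8, 3, 4, 5, 6, 12, 0, 9, 10, 11, 7]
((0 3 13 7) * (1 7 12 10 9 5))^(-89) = ((0 3 13 12 10 9 5 1 7))^(-89) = (0 3 13 12 10 9 5 1 7)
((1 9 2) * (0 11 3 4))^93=((0 11 3 4)(1 9 2))^93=(0 11 3 4)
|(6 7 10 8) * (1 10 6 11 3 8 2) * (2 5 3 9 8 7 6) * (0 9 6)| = 30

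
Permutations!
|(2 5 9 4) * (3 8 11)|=12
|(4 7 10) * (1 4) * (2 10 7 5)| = |(1 4 5 2 10)| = 5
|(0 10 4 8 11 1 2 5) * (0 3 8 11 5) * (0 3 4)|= 14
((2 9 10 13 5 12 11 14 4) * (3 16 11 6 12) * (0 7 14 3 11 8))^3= ((0 7 14 4 2 9 10 13 5 11 3 16 8)(6 12))^3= (0 4 10 11 8 14 9 5 16 7 2 13 3)(6 12)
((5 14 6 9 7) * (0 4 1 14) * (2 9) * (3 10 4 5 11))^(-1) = ((0 5)(1 14 6 2 9 7 11 3 10 4))^(-1) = (0 5)(1 4 10 3 11 7 9 2 6 14)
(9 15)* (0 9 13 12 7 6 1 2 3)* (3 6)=(0 9 15 13 12 7 3)(1 2 6)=[9, 2, 6, 0, 4, 5, 1, 3, 8, 15, 10, 11, 7, 12, 14, 13]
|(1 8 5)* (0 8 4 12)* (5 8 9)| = |(0 9 5 1 4 12)| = 6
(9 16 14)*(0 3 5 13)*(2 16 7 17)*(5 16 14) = (0 3 16 5 13)(2 14 9 7 17) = [3, 1, 14, 16, 4, 13, 6, 17, 8, 7, 10, 11, 12, 0, 9, 15, 5, 2]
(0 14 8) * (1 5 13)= [14, 5, 2, 3, 4, 13, 6, 7, 0, 9, 10, 11, 12, 1, 8]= (0 14 8)(1 5 13)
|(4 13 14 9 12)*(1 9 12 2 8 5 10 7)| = |(1 9 2 8 5 10 7)(4 13 14 12)| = 28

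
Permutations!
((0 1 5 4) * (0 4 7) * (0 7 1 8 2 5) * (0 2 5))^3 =(0 1 8 2 5)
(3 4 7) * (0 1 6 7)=(0 1 6 7 3 4)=[1, 6, 2, 4, 0, 5, 7, 3]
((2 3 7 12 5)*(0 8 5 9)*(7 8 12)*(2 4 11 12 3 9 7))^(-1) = (0 9 2 7 12 11 4 5 8 3) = ((0 3 8 5 4 11 12 7 2 9))^(-1)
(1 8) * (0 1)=(0 1 8)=[1, 8, 2, 3, 4, 5, 6, 7, 0]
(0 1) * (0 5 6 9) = (0 1 5 6 9) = [1, 5, 2, 3, 4, 6, 9, 7, 8, 0]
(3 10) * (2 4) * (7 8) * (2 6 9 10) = (2 4 6 9 10 3)(7 8) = [0, 1, 4, 2, 6, 5, 9, 8, 7, 10, 3]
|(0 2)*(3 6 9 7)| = 4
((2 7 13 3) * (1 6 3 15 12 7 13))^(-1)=(1 7 12 15 13 2 3 6)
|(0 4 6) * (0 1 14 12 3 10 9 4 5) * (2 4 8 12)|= |(0 5)(1 14 2 4 6)(3 10 9 8 12)|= 10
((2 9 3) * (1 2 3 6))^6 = (1 9)(2 6)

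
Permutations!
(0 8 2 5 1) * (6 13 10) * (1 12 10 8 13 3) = (0 13 8 2 5 12 10 6 3 1) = [13, 0, 5, 1, 4, 12, 3, 7, 2, 9, 6, 11, 10, 8]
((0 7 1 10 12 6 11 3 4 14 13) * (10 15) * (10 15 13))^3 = (15)(0 13 1 7)(3 10 11 14 6 4 12) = ((15)(0 7 1 13)(3 4 14 10 12 6 11))^3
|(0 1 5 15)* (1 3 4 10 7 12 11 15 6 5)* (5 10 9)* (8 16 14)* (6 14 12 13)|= |(0 3 4 9 5 14 8 16 12 11 15)(6 10 7 13)|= 44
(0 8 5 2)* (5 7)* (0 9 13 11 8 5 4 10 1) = (0 5 2 9 13 11 8 7 4 10 1) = [5, 0, 9, 3, 10, 2, 6, 4, 7, 13, 1, 8, 12, 11]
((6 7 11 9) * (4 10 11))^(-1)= ((4 10 11 9 6 7))^(-1)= (4 7 6 9 11 10)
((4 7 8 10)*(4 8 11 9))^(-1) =((4 7 11 9)(8 10))^(-1) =(4 9 11 7)(8 10)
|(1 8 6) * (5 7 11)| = |(1 8 6)(5 7 11)| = 3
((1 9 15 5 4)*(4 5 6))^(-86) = ((1 9 15 6 4))^(-86) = (1 4 6 15 9)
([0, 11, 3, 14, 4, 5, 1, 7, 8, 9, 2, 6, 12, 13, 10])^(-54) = [0, 1, 14, 10, 4, 5, 6, 7, 8, 9, 3, 11, 12, 13, 2]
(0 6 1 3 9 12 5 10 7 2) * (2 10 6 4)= (0 4 2)(1 3 9 12 5 6)(7 10)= [4, 3, 0, 9, 2, 6, 1, 10, 8, 12, 7, 11, 5]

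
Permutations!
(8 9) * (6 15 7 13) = (6 15 7 13)(8 9) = [0, 1, 2, 3, 4, 5, 15, 13, 9, 8, 10, 11, 12, 6, 14, 7]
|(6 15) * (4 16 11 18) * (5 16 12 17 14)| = 8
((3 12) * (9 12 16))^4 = ((3 16 9 12))^4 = (16)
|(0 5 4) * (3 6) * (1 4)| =4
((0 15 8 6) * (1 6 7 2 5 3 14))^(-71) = ((0 15 8 7 2 5 3 14 1 6))^(-71) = (0 6 1 14 3 5 2 7 8 15)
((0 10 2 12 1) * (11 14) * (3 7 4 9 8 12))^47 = (0 8 7 10 12 4 2 1 9 3)(11 14)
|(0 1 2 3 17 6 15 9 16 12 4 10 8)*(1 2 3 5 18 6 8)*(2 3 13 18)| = 20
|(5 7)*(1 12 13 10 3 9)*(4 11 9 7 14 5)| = 18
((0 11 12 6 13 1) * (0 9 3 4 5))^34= (0 13 4 12 9)(1 5 6 3 11)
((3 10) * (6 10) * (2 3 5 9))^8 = (2 6 5)(3 10 9)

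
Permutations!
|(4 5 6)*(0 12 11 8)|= 12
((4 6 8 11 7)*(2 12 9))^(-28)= ((2 12 9)(4 6 8 11 7))^(-28)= (2 9 12)(4 8 7 6 11)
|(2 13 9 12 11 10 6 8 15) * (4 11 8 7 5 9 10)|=10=|(2 13 10 6 7 5 9 12 8 15)(4 11)|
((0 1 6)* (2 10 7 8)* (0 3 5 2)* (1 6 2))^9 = (10)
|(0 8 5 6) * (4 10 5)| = |(0 8 4 10 5 6)| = 6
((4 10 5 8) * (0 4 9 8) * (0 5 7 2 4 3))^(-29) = (0 3)(2 7 10 4)(8 9)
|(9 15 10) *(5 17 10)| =|(5 17 10 9 15)| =5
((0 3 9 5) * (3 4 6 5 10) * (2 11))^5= (0 4 6 5)(2 11)(3 10 9)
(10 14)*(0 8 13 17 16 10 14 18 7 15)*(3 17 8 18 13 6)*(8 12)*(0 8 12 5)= (0 18 7 15 8 6 3 17 16 10 13 5)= [18, 1, 2, 17, 4, 0, 3, 15, 6, 9, 13, 11, 12, 5, 14, 8, 10, 16, 7]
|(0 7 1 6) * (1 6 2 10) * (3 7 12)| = |(0 12 3 7 6)(1 2 10)| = 15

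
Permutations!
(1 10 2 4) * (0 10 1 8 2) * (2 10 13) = (0 13 2 4 8 10) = [13, 1, 4, 3, 8, 5, 6, 7, 10, 9, 0, 11, 12, 2]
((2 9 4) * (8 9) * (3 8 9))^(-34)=(2 4 9)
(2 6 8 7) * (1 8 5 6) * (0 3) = (0 3)(1 8 7 2)(5 6) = [3, 8, 1, 0, 4, 6, 5, 2, 7]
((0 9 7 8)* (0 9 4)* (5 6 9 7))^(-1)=((0 4)(5 6 9)(7 8))^(-1)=(0 4)(5 9 6)(7 8)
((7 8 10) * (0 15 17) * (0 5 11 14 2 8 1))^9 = (0 7 8 14 5 15 1 10 2 11 17)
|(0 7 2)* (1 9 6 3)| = |(0 7 2)(1 9 6 3)| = 12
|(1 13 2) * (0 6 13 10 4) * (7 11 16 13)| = 10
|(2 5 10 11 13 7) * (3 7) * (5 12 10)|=7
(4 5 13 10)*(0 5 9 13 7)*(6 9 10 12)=(0 5 7)(4 10)(6 9 13 12)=[5, 1, 2, 3, 10, 7, 9, 0, 8, 13, 4, 11, 6, 12]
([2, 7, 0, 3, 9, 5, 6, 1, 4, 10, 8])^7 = [2, 7, 0, 3, 8, 5, 6, 1, 10, 4, 9]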